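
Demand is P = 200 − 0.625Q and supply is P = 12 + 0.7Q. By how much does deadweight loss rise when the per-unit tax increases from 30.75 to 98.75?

3323.02

Competitive equilibrium: 200 − 0.625Q = 12 + 0.7Q → Q* = 141.8868, P* = 111.3208.
For a per-unit tax t: ΔQ = t/1.325, so DWL = ½·t·(t/1.325) = t²/2.65.
At t = 30.75: DWL = 356.816. At t = 98.75: DWL = 3679.835.
Increase = 3679.835 − 356.816 = 3323.02.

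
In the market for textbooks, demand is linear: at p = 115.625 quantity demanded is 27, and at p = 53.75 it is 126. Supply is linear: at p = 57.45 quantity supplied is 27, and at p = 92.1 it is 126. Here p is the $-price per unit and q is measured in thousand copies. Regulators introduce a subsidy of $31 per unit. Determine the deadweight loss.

$492.82 thousand

Demand slope = (53.75 − 115.625)/(126 − 27) = −0.625, so p = 132.5 − 0.625q.
Supply slope = (92.1 − 57.45)/(126 − 27) = 0.35, so p = 48 + 0.35q.
Competitive equilibrium: 132.5 − 0.625q = 48 + 0.35q → q* = 86.6667, p* = 78.3333.
The subsidy lowers effective supply by 31: p = 17 + 0.35q.
New quantity: 132.5 − 0.625q = 17 + 0.35q → q' = 118.4615.
Overproduction Δq = 118.4615 − 86.6667 = 31.7948; wedge = subsidy = 31.
Deadweight loss = ½ × 31.7948 × 31 = $492.82 thousand.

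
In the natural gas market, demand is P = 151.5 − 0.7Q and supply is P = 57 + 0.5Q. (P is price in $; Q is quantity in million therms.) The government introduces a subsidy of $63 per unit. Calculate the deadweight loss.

$1653.75 million

Competitive equilibrium: 151.5 − 0.7Q = 57 + 0.5Q → Q* = 78.75, P* = 96.375.
The subsidy lowers effective supply by 63: P = 0.5Q − 6.
New quantity: 151.5 − 0.7Q = 0.5Q − 6 → Q' = 131.25.
Overproduction ΔQ = 131.25 − 78.75 = 52.5; wedge = subsidy = 63.
Deadweight loss = ½ × 52.5 × 63 = $1653.75 million.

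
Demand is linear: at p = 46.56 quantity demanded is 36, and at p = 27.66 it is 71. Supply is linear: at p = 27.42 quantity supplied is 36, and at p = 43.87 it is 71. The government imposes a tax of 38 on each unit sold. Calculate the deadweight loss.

714.85

Demand slope = (27.66 − 46.56)/(71 − 36) = −0.54, so p = 66 − 0.54q.
Supply slope = (43.87 − 27.42)/(71 − 36) = 0.47, so p = 10.5 + 0.47q.
Competitive equilibrium: 66 − 0.54q = 10.5 + 0.47q → q* = 54.9505, p* = 36.3267.
With the tax, the buyer price exceeds the seller price by 38: (66 − 0.54q) − (10.5 + 0.47q) = 38 → q' = 17.3267.
Δq = 54.9505 − 17.3267 = 37.6238; the wedge equals the tax, 38.
Deadweight loss = ½ × 37.6238 × 38 = 714.85.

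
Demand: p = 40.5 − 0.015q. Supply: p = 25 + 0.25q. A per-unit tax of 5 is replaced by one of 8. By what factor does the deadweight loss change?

2.56

Competitive equilibrium: 40.5 − 0.015q = 25 + 0.25q → q* = 58.4906, p* = 39.6226.
For a per-unit tax t: Δq = t/0.265, so DWL = ½·t·(t/0.265) = t²/0.53.
At t = 5: DWL = 47.170. At t = 8: DWL = 120.755.
Ratio = (8/5)² = 2.56.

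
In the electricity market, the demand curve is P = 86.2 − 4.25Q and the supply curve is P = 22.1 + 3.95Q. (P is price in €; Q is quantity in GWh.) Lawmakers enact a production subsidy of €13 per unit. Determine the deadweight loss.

Competitive equilibrium: 86.2 − 4.25Q = 22.1 + 3.95Q → Q* = 7.8171, P* = 52.9774.
The subsidy lowers effective supply by 13: P = 9.1 + 3.95Q.
New quantity: 86.2 − 4.25Q = 9.1 + 3.95Q → Q' = 9.4024.
Overproduction ΔQ = 9.4024 − 7.8171 = 1.5853; wedge = subsidy = 13.
The triangle = ½ × 1.5853 × 13 = €10.30.

€10.30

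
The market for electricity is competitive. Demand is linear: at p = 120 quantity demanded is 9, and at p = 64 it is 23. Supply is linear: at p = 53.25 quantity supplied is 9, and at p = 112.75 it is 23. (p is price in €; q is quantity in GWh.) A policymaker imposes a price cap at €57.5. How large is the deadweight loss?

Demand slope = (64 − 120)/(23 − 9) = −4, so p = 156 − 4q.
Supply slope = (112.75 − 53.25)/(23 − 9) = 4.25, so p = 15 + 4.25q.
Competitive equilibrium: 156 − 4q = 15 + 4.25q → q* = 17.0909, p* = 87.6364.
At the ceiling p = 57.5, quantity supplied = (57.5 − 15)/4.25 = 10.
Willingness to pay at q' = 10: 156 − 4·10 = 116.
Δq = 17.0909 − 10 = 7.0909; wedge = 116 − 57.5 = 58.5.
DWL = ½ × 7.0909 × 58.5 = €207.41.

€207.41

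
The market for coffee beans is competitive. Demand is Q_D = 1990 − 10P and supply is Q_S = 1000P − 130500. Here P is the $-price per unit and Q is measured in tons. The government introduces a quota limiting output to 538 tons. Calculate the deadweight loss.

$992.88

In inverse form: demand P = 199 − 0.1Q, supply P = 130.5 + 0.001Q.
Competitive equilibrium: 199 − 0.1Q = 130.5 + 0.001Q → Q* = 678.2178, P* = 131.1782.
At Q = 538: demand price = 199 − 0.1·538 = 145.2; supply price = 130.5 + 0.001·538 = 131.038.
ΔQ = 678.2178 − 538 = 140.2178; wedge = 145.2 − 131.038 = 14.162.
Deadweight loss = ½ × 140.2178 × 14.162 = $992.88.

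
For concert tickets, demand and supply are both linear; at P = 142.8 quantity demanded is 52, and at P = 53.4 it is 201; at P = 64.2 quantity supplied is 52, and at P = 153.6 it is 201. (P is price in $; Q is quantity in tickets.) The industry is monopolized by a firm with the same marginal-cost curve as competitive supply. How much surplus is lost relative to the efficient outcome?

$920.42

Demand slope = (53.4 − 142.8)/(201 − 52) = −0.6, so P = 174 − 0.6Q.
Supply slope = (153.6 − 64.2)/(201 − 52) = 0.6, so P = 33 + 0.6Q.
Competitive equilibrium: 174 − 0.6Q = 33 + 0.6Q → Q* = 117.5, P* = 103.5.
Marginal revenue: MR = 174 − 1.2Q. Set MR = MC: 174 − 1.2Q = 33 + 0.6Q → Q_m = 78.3333.
Price P_m = 174 − 0.6·78.3333 = 127; MC(Q_m) = 33 + 0.6·78.3333 = 80.
Competitive Q* = 117.5, so ΔQ = 39.1667; wedge = 127 − 80 = 47.
Deadweight loss = ½ × 39.1667 × 47 = $920.42.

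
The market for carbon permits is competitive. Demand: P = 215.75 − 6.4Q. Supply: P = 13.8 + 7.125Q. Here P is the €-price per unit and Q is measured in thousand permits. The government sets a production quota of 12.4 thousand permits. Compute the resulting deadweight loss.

€43.34 thousand

Competitive equilibrium: 215.75 − 6.4Q = 13.8 + 7.125Q → Q* = 14.9316, P* = 120.1877.
At Q = 12.4: demand price = 215.75 − 6.4·12.4 = 136.39; supply price = 13.8 + 7.125·12.4 = 102.15.
ΔQ = 14.9316 − 12.4 = 2.5316; wedge = 136.39 − 102.15 = 34.24.
Deadweight loss = ½ × 2.5316 × 34.24 = €43.34 thousand.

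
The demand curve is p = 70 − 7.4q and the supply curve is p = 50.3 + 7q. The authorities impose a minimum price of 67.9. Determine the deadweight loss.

Competitive equilibrium: 70 − 7.4q = 50.3 + 7q → q* = 1.3681, p* = 59.8764.
At the floor p = 67.9, quantity demanded = (70 − 67.9)/7.4 = 0.2838.
Sellers' marginal cost at q' = 0.2838: 50.3 + 7·0.2838 = 52.2866.
Δq = 1.3681 − 0.2838 = 1.0843; wedge = 67.9 − 52.2866 = 15.6134.
The triangle = ½ × 1.0843 × 15.6134 = 8.46.

8.46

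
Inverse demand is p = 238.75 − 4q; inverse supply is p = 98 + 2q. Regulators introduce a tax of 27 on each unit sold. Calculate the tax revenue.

511.875

Competitive equilibrium: 238.75 − 4q = 98 + 2q → q* = 23.45833, p* = 144.91667.
With the tax, the buyer price exceeds the seller price by 27: (238.75 − 4q) − (98 + 2q) = 27 → q' = 18.95833.
Tax revenue = 27 × 18.95833 = 511.875.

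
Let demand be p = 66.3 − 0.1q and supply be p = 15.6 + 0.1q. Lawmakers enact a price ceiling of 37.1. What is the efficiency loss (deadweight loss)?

148.225

Competitive equilibrium: 66.3 − 0.1q = 15.6 + 0.1q → q* = 253.5, p* = 40.95.
At the ceiling p = 37.1, quantity supplied = (37.1 − 15.6)/0.1 = 215.
Willingness to pay at q' = 215: 66.3 − 0.1·215 = 44.8.
Δq = 253.5 − 215 = 38.5; wedge = 44.8 − 37.1 = 7.7.
The triangle = ½ × 38.5 × 7.7 = 148.225.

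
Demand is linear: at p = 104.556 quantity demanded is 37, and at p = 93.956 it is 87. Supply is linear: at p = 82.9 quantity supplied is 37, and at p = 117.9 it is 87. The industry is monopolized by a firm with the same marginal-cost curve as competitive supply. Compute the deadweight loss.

59.86

Demand slope = (93.956 − 104.556)/(87 − 37) = −0.212, so p = 112.4 − 0.212q.
Supply slope = (117.9 − 82.9)/(87 − 37) = 0.7, so p = 57 + 0.7q.
Competitive equilibrium: 112.4 − 0.212q = 57 + 0.7q → q* = 60.7456, p* = 99.5219.
Marginal revenue: MR = 112.4 − 0.424q. Set MR = MC: 112.4 − 0.424q = 57 + 0.7q → q_m = 49.2883.
Price p_m = 112.4 − 0.212·49.2883 = 101.9509; MC(q_m) = 57 + 0.7·49.2883 = 91.5018.
Competitive q* = 60.7456, so Δq = 11.4573; wedge = 101.9509 − 91.5018 = 10.4491.
The triangle = ½ × 11.4573 × 10.4491 = 59.86.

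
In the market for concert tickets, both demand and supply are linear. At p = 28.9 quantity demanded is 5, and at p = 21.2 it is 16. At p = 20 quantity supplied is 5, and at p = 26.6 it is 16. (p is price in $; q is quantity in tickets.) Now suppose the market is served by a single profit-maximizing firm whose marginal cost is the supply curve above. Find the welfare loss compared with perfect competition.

Demand slope = (21.2 − 28.9)/(16 − 5) = −0.7, so p = 32.4 − 0.7q.
Supply slope = (26.6 − 20)/(16 − 5) = 0.6, so p = 17 + 0.6q.
Competitive equilibrium: 32.4 − 0.7q = 17 + 0.6q → q* = 11.8462, p* = 24.1077.
Marginal revenue: MR = 32.4 − 1.4q. Set MR = MC: 32.4 − 1.4q = 17 + 0.6q → q_m = 7.7.
Price p_m = 32.4 − 0.7·7.7 = 27.01; MC(q_m) = 17 + 0.6·7.7 = 21.62.
Competitive q* = 11.8462, so Δq = 4.1462; wedge = 27.01 − 21.62 = 5.39.
DWL = ½ × 4.1462 × 5.39 = $11.17.

$11.17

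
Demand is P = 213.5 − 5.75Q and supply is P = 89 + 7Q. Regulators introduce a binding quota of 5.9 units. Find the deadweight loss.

Competitive equilibrium: 213.5 − 5.75Q = 89 + 7Q → Q* = 9.7647, P* = 157.3529.
At Q = 5.9: demand price = 213.5 − 5.75·5.9 = 179.575; supply price = 89 + 7·5.9 = 130.3.
ΔQ = 9.7647 − 5.9 = 3.8647; wedge = 179.575 − 130.3 = 49.275.
Welfare loss = ½ × 3.8647 × 49.275 = 95.22.

95.22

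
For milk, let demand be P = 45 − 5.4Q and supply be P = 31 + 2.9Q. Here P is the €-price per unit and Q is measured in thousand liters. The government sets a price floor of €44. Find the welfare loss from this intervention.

€9.36 thousand

Competitive equilibrium: 45 − 5.4Q = 31 + 2.9Q → Q* = 1.6867, P* = 35.8916.
At the floor P = 44, quantity demanded = (45 − 44)/5.4 = 0.1852.
Sellers' marginal cost at Q' = 0.1852: 31 + 2.9·0.1852 = 31.5371.
ΔQ = 1.6867 − 0.1852 = 1.5015; wedge = 44 − 31.5371 = 12.4629.
DWL = ½ × 1.5015 × 12.4629 = €9.36 thousand.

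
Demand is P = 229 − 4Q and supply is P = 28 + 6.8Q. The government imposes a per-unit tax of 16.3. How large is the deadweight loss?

Competitive equilibrium: 229 − 4Q = 28 + 6.8Q → Q* = 18.6111, P* = 154.5556.
With the tax, the buyer price exceeds the seller price by 16.3: (229 − 4Q) − (28 + 6.8Q) = 16.3 → Q' = 17.1019.
ΔQ = 18.6111 − 17.1019 = 1.5092; the wedge equals the tax, 16.3.
Welfare loss = ½ × 1.5092 × 16.3 = 12.30.

12.30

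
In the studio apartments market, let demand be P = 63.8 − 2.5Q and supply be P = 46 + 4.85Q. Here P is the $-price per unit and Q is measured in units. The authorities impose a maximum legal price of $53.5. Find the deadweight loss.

Competitive equilibrium: 63.8 − 2.5Q = 46 + 4.85Q → Q* = 2.4218, P* = 57.7456.
At the ceiling P = 53.5, quantity supplied = (53.5 − 46)/4.85 = 1.5464.
Willingness to pay at Q' = 1.5464: 63.8 − 2.5·1.5464 = 59.934.
ΔQ = 2.4218 − 1.5464 = 0.8754; wedge = 59.934 − 53.5 = 6.434.
DWL = ½ × 0.8754 × 6.434 = $2.82.

$2.82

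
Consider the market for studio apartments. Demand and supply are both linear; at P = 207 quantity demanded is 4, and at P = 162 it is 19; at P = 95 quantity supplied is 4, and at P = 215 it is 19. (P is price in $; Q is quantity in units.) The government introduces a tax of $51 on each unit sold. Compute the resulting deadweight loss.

$118.23

Demand slope = (162 − 207)/(19 − 4) = −3, so P = 219 − 3Q.
Supply slope = (215 − 95)/(19 − 4) = 8, so P = 63 + 8Q.
Competitive equilibrium: 219 − 3Q = 63 + 8Q → Q* = 14.1818, P* = 176.4545.
With the tax, the buyer price exceeds the seller price by 51: (219 − 3Q) − (63 + 8Q) = 51 → Q' = 9.5455.
ΔQ = 14.1818 − 9.5455 = 4.6363; the wedge equals the tax, 51.
Deadweight loss = ½ × 4.6363 × 51 = $118.23.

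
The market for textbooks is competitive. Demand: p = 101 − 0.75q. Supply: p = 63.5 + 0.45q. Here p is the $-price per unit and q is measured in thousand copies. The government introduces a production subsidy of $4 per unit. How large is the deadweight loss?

Competitive equilibrium: 101 − 0.75q = 63.5 + 0.45q → q* = 31.25, p* = 77.5625.
The subsidy lowers effective supply by 4: p = 59.5 + 0.45q.
New quantity: 101 − 0.75q = 59.5 + 0.45q → q' = 34.5833.
Overproduction Δq = 34.5833 − 31.25 = 3.3333; wedge = subsidy = 4.
The triangle = ½ × 3.3333 × 4 = $6.67 thousand.

$6.67 thousand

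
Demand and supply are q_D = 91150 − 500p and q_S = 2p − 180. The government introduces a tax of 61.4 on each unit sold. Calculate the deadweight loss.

In inverse form: demand p = 182.3 − 0.002q, supply p = 90 + 0.5q.
Competitive equilibrium: 182.3 − 0.002q = 90 + 0.5q → q* = 183.8645, p* = 181.9323.
With the tax, the buyer price exceeds the seller price by 61.4: (182.3 − 0.002q) − (90 + 0.5q) = 61.4 → q' = 61.5538.
Δq = 183.8645 − 61.5538 = 122.3107; the wedge equals the tax, 61.4.
The triangle = ½ × 122.3107 × 61.4 = 3754.94.

3754.94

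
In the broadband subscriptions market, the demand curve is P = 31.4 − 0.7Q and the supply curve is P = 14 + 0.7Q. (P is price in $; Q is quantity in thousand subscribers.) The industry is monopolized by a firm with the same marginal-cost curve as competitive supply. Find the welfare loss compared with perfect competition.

$12.01 thousand

Competitive equilibrium: 31.4 − 0.7Q = 14 + 0.7Q → Q* = 12.4286, P* = 22.7.
Marginal revenue: MR = 31.4 − 1.4Q. Set MR = MC: 31.4 − 1.4Q = 14 + 0.7Q → Q_m = 8.2857.
Price P_m = 31.4 − 0.7·8.2857 = 25.6; MC(Q_m) = 14 + 0.7·8.2857 = 19.8.
Competitive Q* = 12.4286, so ΔQ = 4.1429; wedge = 25.6 − 19.8 = 5.8.
Welfare loss = ½ × 4.1429 × 5.8 = $12.01 thousand.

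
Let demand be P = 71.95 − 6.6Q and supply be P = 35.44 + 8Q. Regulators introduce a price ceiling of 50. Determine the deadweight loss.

Competitive equilibrium: 71.95 − 6.6Q = 35.44 + 8Q → Q* = 2.5007, P* = 55.4455.
At the ceiling P = 50, quantity supplied = (50 − 35.44)/8 = 1.82.
Willingness to pay at Q' = 1.82: 71.95 − 6.6·1.82 = 59.938.
ΔQ = 2.5007 − 1.82 = 0.6807; wedge = 59.938 − 50 = 9.938.
Deadweight loss = ½ × 0.6807 × 9.938 = 3.38.

3.38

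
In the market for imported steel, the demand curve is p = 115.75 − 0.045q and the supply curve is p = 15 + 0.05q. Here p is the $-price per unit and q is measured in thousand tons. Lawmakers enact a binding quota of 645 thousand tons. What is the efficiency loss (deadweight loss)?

$8201.45 thousand

Competitive equilibrium: 115.75 − 0.045q = 15 + 0.05q → q* = 1060.5263, p* = 68.0263.
At q = 645: demand price = 115.75 − 0.045·645 = 86.725; supply price = 15 + 0.05·645 = 47.25.
Δq = 1060.5263 − 645 = 415.5263; wedge = 86.725 − 47.25 = 39.475.
DWL = ½ × 415.5263 × 39.475 = $8201.45 thousand.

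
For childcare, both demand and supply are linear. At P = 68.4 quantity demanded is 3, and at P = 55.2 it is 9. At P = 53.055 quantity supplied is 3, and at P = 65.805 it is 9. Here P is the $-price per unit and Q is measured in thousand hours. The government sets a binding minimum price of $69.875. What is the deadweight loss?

Demand slope = (55.2 − 68.4)/(9 − 3) = −2.2, so P = 75 − 2.2Q.
Supply slope = (65.805 − 53.055)/(9 − 3) = 2.125, so P = 46.68 + 2.125Q.
Competitive equilibrium: 75 − 2.2Q = 46.68 + 2.125Q → Q* = 6.548, P* = 60.5945.
At the floor P = 69.875, quantity demanded = (75 − 69.875)/2.2 = 2.3295.
Sellers' marginal cost at Q' = 2.3295: 46.68 + 2.125·2.3295 = 51.6302.
ΔQ = 6.548 − 2.3295 = 4.2185; wedge = 69.875 − 51.6302 = 18.2448.
Welfare loss = ½ × 4.2185 × 18.2448 = $38.48 thousand.

$38.48 thousand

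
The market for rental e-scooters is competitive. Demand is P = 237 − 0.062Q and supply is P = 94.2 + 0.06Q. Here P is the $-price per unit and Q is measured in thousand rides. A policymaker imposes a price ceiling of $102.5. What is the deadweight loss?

Competitive equilibrium: 237 − 0.062Q = 94.2 + 0.06Q → Q* = 1170.4918, P* = 164.42951.
At the ceiling P = 102.5, quantity supplied = (102.5 − 94.2)/0.06 = 138.33333.
Willingness to pay at Q' = 138.33333: 237 − 0.062·138.33333 = 228.42333.
ΔQ = 1170.4918 − 138.33333 = 1032.15847; wedge = 228.42333 − 102.5 = 125.92333.
Welfare loss = ½ × 1032.15847 × 125.92333 = $64986.42 thousand.

$64986.42 thousand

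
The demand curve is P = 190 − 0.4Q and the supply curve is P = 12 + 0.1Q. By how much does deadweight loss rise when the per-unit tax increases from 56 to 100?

Competitive equilibrium: 190 − 0.4Q = 12 + 0.1Q → Q* = 356, P* = 47.6.
For a per-unit tax t: ΔQ = t/0.5, so DWL = ½·t·(t/0.5) = t²/1.
At t = 56: DWL = 3136. At t = 100: DWL = 10000.
Increase = 10000 − 3136 = 6864.

6864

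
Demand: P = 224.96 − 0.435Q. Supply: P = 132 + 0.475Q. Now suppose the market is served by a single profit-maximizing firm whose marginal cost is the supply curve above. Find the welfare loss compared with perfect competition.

Competitive equilibrium: 224.96 − 0.435Q = 132 + 0.475Q → Q* = 102.153846, P* = 180.523077.
Marginal revenue: MR = 224.96 − 0.87Q. Set MR = MC: 224.96 − 0.87Q = 132 + 0.475Q → Q_m = 69.115242.
Price P_m = 224.96 − 0.435·69.115242 = 194.89487; MC(Q_m) = 132 + 0.475·69.115242 = 164.82974.
Competitive Q* = 102.153846, so ΔQ = 33.038604; wedge = 194.89487 − 164.82974 = 30.06513.
Deadweight loss = ½ × 33.038604 × 30.06513 = 496.65.

496.65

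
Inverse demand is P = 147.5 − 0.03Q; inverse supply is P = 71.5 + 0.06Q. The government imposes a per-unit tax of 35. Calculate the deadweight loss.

6805.56

Competitive equilibrium: 147.5 − 0.03Q = 71.5 + 0.06Q → Q* = 844.44444, P* = 122.16667.
With the tax, the buyer price exceeds the seller price by 35: (147.5 − 0.03Q) − (71.5 + 0.06Q) = 35 → Q' = 455.55556.
ΔQ = 844.44444 − 455.55556 = 388.88888; the wedge equals the tax, 35.
Deadweight loss = ½ × 388.88888 × 35 = 6805.56.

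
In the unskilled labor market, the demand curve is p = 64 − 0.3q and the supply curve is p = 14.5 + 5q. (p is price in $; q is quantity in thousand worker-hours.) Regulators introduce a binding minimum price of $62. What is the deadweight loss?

$18.93 thousand

Competitive equilibrium: 64 − 0.3q = 14.5 + 5q → q* = 9.3396, p* = 61.1981.
At the floor p = 62, quantity demanded = (64 − 62)/0.3 = 6.6667.
Sellers' marginal cost at q' = 6.6667: 14.5 + 5·6.6667 = 47.8335.
Δq = 9.3396 − 6.6667 = 2.6729; wedge = 62 − 47.8335 = 14.1665.
Deadweight loss = ½ × 2.6729 × 14.1665 = $18.93 thousand.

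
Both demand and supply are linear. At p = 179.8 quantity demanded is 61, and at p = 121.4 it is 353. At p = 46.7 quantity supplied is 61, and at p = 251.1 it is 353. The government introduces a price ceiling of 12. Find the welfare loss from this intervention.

Demand slope = (121.4 − 179.8)/(353 − 61) = −0.2, so p = 192 − 0.2q.
Supply slope = (251.1 − 46.7)/(353 − 61) = 0.7, so p = 4 + 0.7q.
Competitive equilibrium: 192 − 0.2q = 4 + 0.7q → q* = 208.8889, p* = 150.2222.
At the ceiling p = 12, quantity supplied = (12 − 4)/0.7 = 11.4286.
Willingness to pay at q' = 11.4286: 192 − 0.2·11.4286 = 189.7143.
Δq = 208.8889 − 11.4286 = 197.4603; wedge = 189.7143 − 12 = 177.7143.
Welfare loss = ½ × 197.4603 × 177.7143 = 17545.76.

17545.76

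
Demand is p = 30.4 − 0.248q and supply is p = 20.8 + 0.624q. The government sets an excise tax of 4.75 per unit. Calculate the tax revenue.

Competitive equilibrium: 30.4 − 0.248q = 20.8 + 0.624q → q* = 11.0092, p* = 27.6697.
With the tax, the buyer price exceeds the seller price by 4.75: (30.4 − 0.248q) − (20.8 + 0.624q) = 4.75 → q' = 5.5619.
Tax revenue = 4.75 × 5.5619 = 26.42.

26.42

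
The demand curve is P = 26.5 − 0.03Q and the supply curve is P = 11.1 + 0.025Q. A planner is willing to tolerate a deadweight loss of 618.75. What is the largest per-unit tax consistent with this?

Competitive equilibrium: 26.5 − 0.03Q = 11.1 + 0.025Q → Q* = 280, P* = 18.1.
A tax t gives ΔQ = t/0.055 and wedge t, so DWL = t²/0.11.
t²/0.11 = 618.75 → t² = 68.0625 → t = 8.25.

8.25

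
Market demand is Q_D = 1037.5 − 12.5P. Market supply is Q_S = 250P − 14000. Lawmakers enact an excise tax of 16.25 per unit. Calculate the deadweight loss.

In inverse form: demand P = 83 − 0.08Q, supply P = 56 + 0.004Q.
Competitive equilibrium: 83 − 0.08Q = 56 + 0.004Q → Q* = 321.4286, P* = 57.2857.
With the tax, the buyer price exceeds the seller price by 16.25: (83 − 0.08Q) − (56 + 0.004Q) = 16.25 → Q' = 127.9762.
ΔQ = 321.4286 − 127.9762 = 193.4524; the wedge equals the tax, 16.25.
DWL = ½ × 193.4524 × 16.25 = 1571.80.

1571.80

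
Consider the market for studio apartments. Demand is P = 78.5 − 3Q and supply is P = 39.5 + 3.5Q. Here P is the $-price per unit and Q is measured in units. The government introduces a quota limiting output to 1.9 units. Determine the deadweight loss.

$54.63

Competitive equilibrium: 78.5 − 3Q = 39.5 + 3.5Q → Q* = 6, P* = 60.5.
At Q = 1.9: demand price = 78.5 − 3·1.9 = 72.8; supply price = 39.5 + 3.5·1.9 = 46.15.
ΔQ = 6 − 1.9 = 4.1; wedge = 72.8 − 46.15 = 26.65.
The triangle = ½ × 4.1 × 26.65 = $54.63.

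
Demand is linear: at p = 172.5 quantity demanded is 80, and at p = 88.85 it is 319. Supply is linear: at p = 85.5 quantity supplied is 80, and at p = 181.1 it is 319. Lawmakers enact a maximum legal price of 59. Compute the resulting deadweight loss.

Demand slope = (88.85 − 172.5)/(319 − 80) = −0.35, so p = 200.5 − 0.35q.
Supply slope = (181.1 − 85.5)/(319 − 80) = 0.4, so p = 53.5 + 0.4q.
Competitive equilibrium: 200.5 − 0.35q = 53.5 + 0.4q → q* = 196, p* = 131.9.
At the ceiling p = 59, quantity supplied = (59 − 53.5)/0.4 = 13.75.
Willingness to pay at q' = 13.75: 200.5 − 0.35·13.75 = 195.6875.
Δq = 196 − 13.75 = 182.25; wedge = 195.6875 − 59 = 136.6875.
The triangle = ½ × 182.25 × 136.6875 = 12455.65.

12455.65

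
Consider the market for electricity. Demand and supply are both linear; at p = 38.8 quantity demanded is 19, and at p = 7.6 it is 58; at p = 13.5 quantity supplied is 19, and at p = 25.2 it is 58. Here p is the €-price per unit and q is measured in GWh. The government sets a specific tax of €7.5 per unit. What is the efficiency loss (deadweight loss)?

Demand slope = (7.6 − 38.8)/(58 − 19) = −0.8, so p = 54 − 0.8q.
Supply slope = (25.2 − 13.5)/(58 − 19) = 0.3, so p = 7.8 + 0.3q.
Competitive equilibrium: 54 − 0.8q = 7.8 + 0.3q → q* = 42, p* = 20.4.
With the tax, the buyer price exceeds the seller price by 7.5: (54 − 0.8q) − (7.8 + 0.3q) = 7.5 → q' = 35.1818.
Δq = 42 − 35.1818 = 6.8182; the wedge equals the tax, 7.5.
The triangle = ½ × 6.8182 × 7.5 = €25.57.

€25.57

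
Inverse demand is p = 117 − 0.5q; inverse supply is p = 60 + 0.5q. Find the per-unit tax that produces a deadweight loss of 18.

Competitive equilibrium: 117 − 0.5q = 60 + 0.5q → q* = 57, p* = 88.5.
A tax t gives Δq = t/1 and wedge t, so DWL = t²/2.
t²/2 = 18 → t² = 36 → t = 6.

6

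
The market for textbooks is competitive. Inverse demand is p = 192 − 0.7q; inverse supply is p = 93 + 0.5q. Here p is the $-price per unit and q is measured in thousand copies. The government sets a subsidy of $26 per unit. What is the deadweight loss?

Competitive equilibrium: 192 − 0.7q = 93 + 0.5q → q* = 82.5, p* = 134.25.
The subsidy lowers effective supply by 26: p = 67 + 0.5q.
New quantity: 192 − 0.7q = 67 + 0.5q → q' = 104.1667.
Overproduction Δq = 104.1667 − 82.5 = 21.6667; wedge = subsidy = 26.
Deadweight loss = ½ × 21.6667 × 26 = $281.67 thousand.

$281.67 thousand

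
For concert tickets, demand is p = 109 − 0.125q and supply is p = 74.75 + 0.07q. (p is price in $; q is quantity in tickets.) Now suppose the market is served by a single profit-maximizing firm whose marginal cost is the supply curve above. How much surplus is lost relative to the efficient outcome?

$458.96

Competitive equilibrium: 109 − 0.125q = 74.75 + 0.07q → q* = 175.641, p* = 87.0449.
Marginal revenue: MR = 109 − 0.25q. Set MR = MC: 109 − 0.25q = 74.75 + 0.07q → q_m = 107.0313.
Price p_m = 109 − 0.125·107.0313 = 95.6211; MC(q_m) = 74.75 + 0.07·107.0313 = 82.2422.
Competitive q* = 175.641, so Δq = 68.6097; wedge = 95.6211 − 82.2422 = 13.3789.
Deadweight loss = ½ × 68.6097 × 13.3789 = $458.96.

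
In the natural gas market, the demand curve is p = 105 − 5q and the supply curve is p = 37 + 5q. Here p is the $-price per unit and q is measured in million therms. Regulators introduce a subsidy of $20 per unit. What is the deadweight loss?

$20 million

Competitive equilibrium: 105 − 5q = 37 + 5q → q* = 6.8, p* = 71.
The subsidy lowers effective supply by 20: p = 17 + 5q.
New quantity: 105 − 5q = 17 + 5q → q' = 8.8.
Overproduction Δq = 8.8 − 6.8 = 2; wedge = subsidy = 20.
DWL = ½ × 2 × 20 = $20 million.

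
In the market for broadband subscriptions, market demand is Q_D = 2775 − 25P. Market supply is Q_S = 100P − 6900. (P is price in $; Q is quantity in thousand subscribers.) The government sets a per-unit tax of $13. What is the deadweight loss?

$1690 thousand

In inverse form: demand P = 111 − 0.04Q, supply P = 69 + 0.01Q.
Competitive equilibrium: 111 − 0.04Q = 69 + 0.01Q → Q* = 840, P* = 77.4.
With the tax, the buyer price exceeds the seller price by 13: (111 − 0.04Q) − (69 + 0.01Q) = 13 → Q' = 580.
ΔQ = 840 − 580 = 260; the wedge equals the tax, 13.
DWL = ½ × 260 × 13 = $1690 thousand.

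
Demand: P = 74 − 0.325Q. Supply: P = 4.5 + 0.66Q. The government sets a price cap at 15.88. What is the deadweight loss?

1399.98

Competitive equilibrium: 74 − 0.325Q = 4.5 + 0.66Q → Q* = 70.5584, P* = 51.0685.
At the ceiling P = 15.88, quantity supplied = (15.88 − 4.5)/0.66 = 17.2424.
Willingness to pay at Q' = 17.2424: 74 − 0.325·17.2424 = 68.3962.
ΔQ = 70.5584 − 17.2424 = 53.316; wedge = 68.3962 − 15.88 = 52.5162.
The triangle = ½ × 53.316 × 52.5162 = 1399.98.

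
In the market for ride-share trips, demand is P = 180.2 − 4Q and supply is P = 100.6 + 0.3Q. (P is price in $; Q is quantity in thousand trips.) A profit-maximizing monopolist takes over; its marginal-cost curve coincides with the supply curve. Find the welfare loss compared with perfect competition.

$171.12 thousand

Competitive equilibrium: 180.2 − 4Q = 100.6 + 0.3Q → Q* = 18.51163, P* = 106.15349.
Marginal revenue: MR = 180.2 − 8Q. Set MR = MC: 180.2 − 8Q = 100.6 + 0.3Q → Q_m = 9.59036.
Price P_m = 180.2 − 4·9.59036 = 141.83856; MC(Q_m) = 100.6 + 0.3·9.59036 = 103.47711.
Competitive Q* = 18.51163, so ΔQ = 8.92127; wedge = 141.83856 − 103.47711 = 38.36145.
The triangle = ½ × 8.92127 × 38.36145 = $171.12 thousand.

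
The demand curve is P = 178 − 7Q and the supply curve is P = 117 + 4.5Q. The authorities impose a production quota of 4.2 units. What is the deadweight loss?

7.01

Competitive equilibrium: 178 − 7Q = 117 + 4.5Q → Q* = 5.3043, P* = 140.8696.
At Q = 4.2: demand price = 178 − 7·4.2 = 148.6; supply price = 117 + 4.5·4.2 = 135.9.
ΔQ = 5.3043 − 4.2 = 1.1043; wedge = 148.6 − 135.9 = 12.7.
The triangle = ½ × 1.1043 × 12.7 = 7.01.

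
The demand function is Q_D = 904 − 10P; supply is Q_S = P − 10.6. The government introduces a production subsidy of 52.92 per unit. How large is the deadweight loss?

In inverse form: demand P = 90.4 − 0.1Q, supply P = 10.6 + Q.
Competitive equilibrium: 90.4 − 0.1Q = 10.6 + Q → Q* = 72.54545, P* = 83.14545.
The subsidy lowers effective supply by 52.92: P = Q − 42.32.
New quantity: 90.4 − 0.1Q = Q − 42.32 → Q' = 120.65455.
Overproduction ΔQ = 120.65455 − 72.54545 = 48.1091; wedge = subsidy = 52.92.
Welfare loss = ½ × 48.1091 × 52.92 = 1272.97.

1272.97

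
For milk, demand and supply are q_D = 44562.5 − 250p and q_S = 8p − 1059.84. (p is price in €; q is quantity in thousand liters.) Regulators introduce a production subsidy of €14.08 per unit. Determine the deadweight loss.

€768.40 thousand

In inverse form: demand p = 178.25 − 0.004q, supply p = 132.48 + 0.125q.
Competitive equilibrium: 178.25 − 0.004q = 132.48 + 0.125q → q* = 354.8062, p* = 176.8308.
The subsidy lowers effective supply by 14.08: p = 118.4 + 0.125q.
New quantity: 178.25 − 0.004q = 118.4 + 0.125q → q' = 463.9535.
Overproduction Δq = 463.9535 − 354.8062 = 109.1473; wedge = subsidy = 14.08.
The triangle = ½ × 109.1473 × 14.08 = €768.40 thousand.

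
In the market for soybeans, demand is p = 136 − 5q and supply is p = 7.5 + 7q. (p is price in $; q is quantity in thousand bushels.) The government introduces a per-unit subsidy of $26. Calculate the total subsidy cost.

$334.75 thousand

Competitive equilibrium: 136 − 5q = 7.5 + 7q → q* = 10.7083, p* = 82.4583.
The subsidy lowers effective supply by 26: p = 7q − 18.5.
New quantity: 136 − 5q = 7q − 18.5 → q' = 12.875.
Total subsidy cost = 26 × 12.875 = $334.75 thousand.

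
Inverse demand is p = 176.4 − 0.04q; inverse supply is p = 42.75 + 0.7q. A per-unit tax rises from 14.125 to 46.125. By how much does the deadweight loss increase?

1302.70

Competitive equilibrium: 176.4 − 0.04q = 42.75 + 0.7q → q* = 180.6081, p* = 169.1757.
For a per-unit tax t: Δq = t/0.74, so DWL = ½·t·(t/0.74) = t²/1.48.
At t = 14.125: DWL = 134.808. At t = 46.125: DWL = 1437.511.
Increase = 1437.511 − 134.808 = 1302.70.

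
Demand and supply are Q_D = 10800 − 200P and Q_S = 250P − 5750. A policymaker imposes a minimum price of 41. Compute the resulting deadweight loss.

In inverse form: demand P = 54 − 0.005Q, supply P = 23 + 0.004Q.
Competitive equilibrium: 54 − 0.005Q = 23 + 0.004Q → Q* = 3444.4444, P* = 36.7778.
At the floor P = 41, quantity demanded = (54 − 41)/0.005 = 2600.
Sellers' marginal cost at Q' = 2600: 23 + 0.004·2600 = 33.4.
ΔQ = 3444.4444 − 2600 = 844.4444; wedge = 41 − 33.4 = 7.6.
The triangle = ½ × 844.4444 × 7.6 = 3208.89.

3208.89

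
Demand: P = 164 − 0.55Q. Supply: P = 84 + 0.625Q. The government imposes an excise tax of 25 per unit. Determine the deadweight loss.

265.96

Competitive equilibrium: 164 − 0.55Q = 84 + 0.625Q → Q* = 68.0851, P* = 126.5532.
With the tax, the buyer price exceeds the seller price by 25: (164 − 0.55Q) − (84 + 0.625Q) = 25 → Q' = 46.8085.
ΔQ = 68.0851 − 46.8085 = 21.2766; the wedge equals the tax, 25.
DWL = ½ × 21.2766 × 25 = 265.96.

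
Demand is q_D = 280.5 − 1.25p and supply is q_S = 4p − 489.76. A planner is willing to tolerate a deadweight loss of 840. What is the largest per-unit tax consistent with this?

42

In inverse form: demand p = 224.4 − 0.8q, supply p = 122.44 + 0.25q.
Competitive equilibrium: 224.4 − 0.8q = 122.44 + 0.25q → q* = 97.1048, p* = 146.7162.
A tax t gives Δq = t/1.05 and wedge t, so DWL = t²/2.1.
t²/2.1 = 840 → t² = 1764 → t = 42.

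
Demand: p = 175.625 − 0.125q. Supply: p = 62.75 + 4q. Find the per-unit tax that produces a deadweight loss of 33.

16.5

Competitive equilibrium: 175.625 − 0.125q = 62.75 + 4q → q* = 27.3636, p* = 172.2045.
A tax t gives Δq = t/4.125 and wedge t, so DWL = t²/8.25.
t²/8.25 = 33 → t² = 272.25 → t = 16.5.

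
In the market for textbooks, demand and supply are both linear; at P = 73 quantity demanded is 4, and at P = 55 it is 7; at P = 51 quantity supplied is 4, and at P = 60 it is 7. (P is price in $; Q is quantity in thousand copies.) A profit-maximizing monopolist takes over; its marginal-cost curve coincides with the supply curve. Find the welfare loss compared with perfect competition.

$29.90 thousand

Demand slope = (55 − 73)/(7 − 4) = −6, so P = 97 − 6Q.
Supply slope = (60 − 51)/(7 − 4) = 3, so P = 39 + 3Q.
Competitive equilibrium: 97 − 6Q = 39 + 3Q → Q* = 6.4444, P* = 58.3333.
Marginal revenue: MR = 97 − 12Q. Set MR = MC: 97 − 12Q = 39 + 3Q → Q_m = 3.8667.
Price P_m = 97 − 6·3.8667 = 73.7998; MC(Q_m) = 39 + 3·3.8667 = 50.6001.
Competitive Q* = 6.4444, so ΔQ = 2.5777; wedge = 73.7998 − 50.6001 = 23.1997.
Welfare loss = ½ × 2.5777 × 23.1997 = $29.90 thousand.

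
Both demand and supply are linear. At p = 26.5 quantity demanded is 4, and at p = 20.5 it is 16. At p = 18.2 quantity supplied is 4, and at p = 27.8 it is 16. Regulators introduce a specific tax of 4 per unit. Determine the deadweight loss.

6.15

Demand slope = (20.5 − 26.5)/(16 − 4) = −0.5, so p = 28.5 − 0.5q.
Supply slope = (27.8 − 18.2)/(16 − 4) = 0.8, so p = 15 + 0.8q.
Competitive equilibrium: 28.5 − 0.5q = 15 + 0.8q → q* = 10.3846, p* = 23.3077.
With the tax, the buyer price exceeds the seller price by 4: (28.5 − 0.5q) − (15 + 0.8q) = 4 → q' = 7.3077.
Δq = 10.3846 − 7.3077 = 3.0769; the wedge equals the tax, 4.
The triangle = ½ × 3.0769 × 4 = 6.15.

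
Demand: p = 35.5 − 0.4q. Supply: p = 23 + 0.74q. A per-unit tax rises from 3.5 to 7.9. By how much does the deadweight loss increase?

Competitive equilibrium: 35.5 − 0.4q = 23 + 0.74q → q* = 10.9649, p* = 31.114.
For a per-unit tax t: Δq = t/1.14, so DWL = ½·t·(t/1.14) = t²/2.28.
At t = 3.5: DWL = 5.373. At t = 7.9: DWL = 27.373.
Increase = 27.373 − 5.373 = 22.

22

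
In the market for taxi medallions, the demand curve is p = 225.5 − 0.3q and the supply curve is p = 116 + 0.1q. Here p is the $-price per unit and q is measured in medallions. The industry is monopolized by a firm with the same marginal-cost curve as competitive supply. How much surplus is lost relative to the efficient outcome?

$2752.86

Competitive equilibrium: 225.5 − 0.3q = 116 + 0.1q → q* = 273.75, p* = 143.375.
Marginal revenue: MR = 225.5 − 0.6q. Set MR = MC: 225.5 − 0.6q = 116 + 0.1q → q_m = 156.4286.
Price p_m = 225.5 − 0.3·156.4286 = 178.5714; MC(q_m) = 116 + 0.1·156.4286 = 131.6429.
Competitive q* = 273.75, so Δq = 117.3214; wedge = 178.5714 − 131.6429 = 46.9285.
The triangle = ½ × 117.3214 × 46.9285 = $2752.86.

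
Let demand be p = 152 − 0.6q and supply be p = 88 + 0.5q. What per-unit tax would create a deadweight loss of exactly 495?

Competitive equilibrium: 152 − 0.6q = 88 + 0.5q → q* = 58.1818, p* = 117.0909.
A tax t gives Δq = t/1.1 and wedge t, so DWL = t²/2.2.
t²/2.2 = 495 → t² = 1089 → t = 33.

33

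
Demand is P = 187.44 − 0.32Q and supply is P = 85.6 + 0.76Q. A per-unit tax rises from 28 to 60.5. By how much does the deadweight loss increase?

Competitive equilibrium: 187.44 − 0.32Q = 85.6 + 0.76Q → Q* = 94.2963, P* = 157.2652.
For a per-unit tax t: ΔQ = t/1.08, so DWL = ½·t·(t/1.08) = t²/2.16.
At t = 28: DWL = 362.963. At t = 60.5: DWL = 1694.56.
Increase = 1694.56 − 362.963 = 1331.60.

1331.60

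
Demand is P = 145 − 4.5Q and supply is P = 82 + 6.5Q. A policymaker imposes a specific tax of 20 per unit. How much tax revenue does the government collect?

Competitive equilibrium: 145 − 4.5Q = 82 + 6.5Q → Q* = 5.7273, P* = 119.2273.
With the tax, the buyer price exceeds the seller price by 20: (145 − 4.5Q) − (82 + 6.5Q) = 20 → Q' = 3.9091.
Tax revenue = 20 × 3.9091 = 78.18.

78.18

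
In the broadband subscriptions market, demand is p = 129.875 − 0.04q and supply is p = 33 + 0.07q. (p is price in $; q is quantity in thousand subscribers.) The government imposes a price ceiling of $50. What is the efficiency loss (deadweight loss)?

Competitive equilibrium: 129.875 − 0.04q = 33 + 0.07q → q* = 880.68182, p* = 94.64773.
At the ceiling p = 50, quantity supplied = (50 − 33)/0.07 = 242.85714.
Willingness to pay at q' = 242.85714: 129.875 − 0.04·242.85714 = 120.16071.
Δq = 880.68182 − 242.85714 = 637.82468; wedge = 120.16071 − 50 = 70.16071.
Welfare loss = ½ × 637.82468 × 70.16071 = $22375.12 thousand.

$22375.12 thousand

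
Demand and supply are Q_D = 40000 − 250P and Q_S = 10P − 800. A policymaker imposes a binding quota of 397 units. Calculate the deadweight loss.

7204.90

In inverse form: demand P = 160 − 0.004Q, supply P = 80 + 0.1Q.
Competitive equilibrium: 160 − 0.004Q = 80 + 0.1Q → Q* = 769.2308, P* = 156.9231.
At Q = 397: demand price = 160 − 0.004·397 = 158.412; supply price = 80 + 0.1·397 = 119.7.
ΔQ = 769.2308 − 397 = 372.2308; wedge = 158.412 − 119.7 = 38.712.
The triangle = ½ × 372.2308 × 38.712 = 7204.90.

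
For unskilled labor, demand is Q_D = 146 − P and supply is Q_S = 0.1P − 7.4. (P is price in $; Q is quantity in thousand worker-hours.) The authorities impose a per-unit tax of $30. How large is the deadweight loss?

$40.91 thousand

In inverse form: demand P = 146 − Q, supply P = 74 + 10Q.
Competitive equilibrium: 146 − Q = 74 + 10Q → Q* = 6.5455, P* = 139.4545.
With the tax, the buyer price exceeds the seller price by 30: (146 − Q) − (74 + 10Q) = 30 → Q' = 3.8182.
ΔQ = 6.5455 − 3.8182 = 2.7273; the wedge equals the tax, 30.
Welfare loss = ½ × 2.7273 × 30 = $40.91 thousand.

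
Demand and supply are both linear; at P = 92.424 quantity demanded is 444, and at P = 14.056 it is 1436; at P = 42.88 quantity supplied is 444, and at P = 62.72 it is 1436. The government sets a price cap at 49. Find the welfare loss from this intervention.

Demand slope = (14.056 − 92.424)/(1436 − 444) = −0.079, so P = 127.5 − 0.079Q.
Supply slope = (62.72 − 42.88)/(1436 − 444) = 0.02, so P = 34 + 0.02Q.
Competitive equilibrium: 127.5 − 0.079Q = 34 + 0.02Q → Q* = 944.4444, P* = 52.8889.
At the ceiling P = 49, quantity supplied = (49 − 34)/0.02 = 750.
Willingness to pay at Q' = 750: 127.5 − 0.079·750 = 68.25.
ΔQ = 944.4444 − 750 = 194.4444; wedge = 68.25 − 49 = 19.25.
The triangle = ½ × 194.4444 × 19.25 = 1871.53.

1871.53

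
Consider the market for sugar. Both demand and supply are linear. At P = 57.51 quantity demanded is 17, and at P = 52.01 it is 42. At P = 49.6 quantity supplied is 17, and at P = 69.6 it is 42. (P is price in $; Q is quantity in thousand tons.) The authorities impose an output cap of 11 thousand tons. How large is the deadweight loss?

Demand slope = (52.01 − 57.51)/(42 − 17) = −0.22, so P = 61.25 − 0.22Q.
Supply slope = (69.6 − 49.6)/(42 − 17) = 0.8, so P = 36 + 0.8Q.
Competitive equilibrium: 61.25 − 0.22Q = 36 + 0.8Q → Q* = 24.7549, P* = 55.8039.
At Q = 11: demand price = 61.25 − 0.22·11 = 58.83; supply price = 36 + 0.8·11 = 44.8.
ΔQ = 24.7549 − 11 = 13.7549; wedge = 58.83 − 44.8 = 14.03.
DWL = ½ × 13.7549 × 14.03 = $96.49 thousand.

$96.49 thousand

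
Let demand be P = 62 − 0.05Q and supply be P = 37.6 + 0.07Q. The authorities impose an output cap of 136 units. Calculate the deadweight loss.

Competitive equilibrium: 62 − 0.05Q = 37.6 + 0.07Q → Q* = 203.3333, P* = 51.8333.
At Q = 136: demand price = 62 − 0.05·136 = 55.2; supply price = 37.6 + 0.07·136 = 47.12.
ΔQ = 203.3333 − 136 = 67.3333; wedge = 55.2 − 47.12 = 8.08.
DWL = ½ × 67.3333 × 8.08 = 272.03.

272.03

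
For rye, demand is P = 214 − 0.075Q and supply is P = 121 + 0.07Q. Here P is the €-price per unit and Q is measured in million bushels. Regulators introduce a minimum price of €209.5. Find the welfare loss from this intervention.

Competitive equilibrium: 214 − 0.075Q = 121 + 0.07Q → Q* = 641.3793, P* = 165.8966.
At the floor P = 209.5, quantity demanded = (214 − 209.5)/0.075 = 60.
Sellers' marginal cost at Q' = 60: 121 + 0.07·60 = 125.2.
ΔQ = 641.3793 − 60 = 581.3793; wedge = 209.5 − 125.2 = 84.3.
Welfare loss = ½ × 581.3793 × 84.3 = €24505.14 million.

€24505.14 million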